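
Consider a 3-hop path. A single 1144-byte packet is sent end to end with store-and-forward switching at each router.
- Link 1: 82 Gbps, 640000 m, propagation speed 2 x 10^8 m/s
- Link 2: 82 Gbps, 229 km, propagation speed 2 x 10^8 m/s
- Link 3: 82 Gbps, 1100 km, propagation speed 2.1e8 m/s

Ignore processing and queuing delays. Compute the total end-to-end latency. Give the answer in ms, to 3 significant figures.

9.58 ms

L = 1144 × 8 = 9152 bits.
Transmission delay per hop = L/R = 9152/82000000000 = 0.00011161 ms; 3 hops → 0.000334829 ms.
Propagation delays (d/s per hop): 3.2, 1.145, 5.2381 ms; sum = 9.5831 ms.
End-to-end = 9.58 ms.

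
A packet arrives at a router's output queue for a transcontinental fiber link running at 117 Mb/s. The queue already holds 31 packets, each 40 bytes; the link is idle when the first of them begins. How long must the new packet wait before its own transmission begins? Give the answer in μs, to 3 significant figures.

Each queued packet: L/R = 320/117000000 = 2.73504 μs.
31 queued → 84.7863 μs.
Queuing delay = 84.8 μs.

84.8 μs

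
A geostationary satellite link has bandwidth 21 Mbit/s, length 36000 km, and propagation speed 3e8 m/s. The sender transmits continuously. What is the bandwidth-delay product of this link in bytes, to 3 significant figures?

Propagation delay = 36000000 / 300000000 = 0.12 s.
BDP = R × t_prop = 21000000 × 0.12 = 2520000 bits.
In bytes: 2520000/8 = 315000 bytes.

315000 bytes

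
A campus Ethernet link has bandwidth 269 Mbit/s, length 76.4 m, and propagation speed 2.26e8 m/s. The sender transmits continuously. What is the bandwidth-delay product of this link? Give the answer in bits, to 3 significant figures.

90.9 bits

Propagation delay = 76.4 / 2.26e+08 = 3.38053e-07 s.
BDP = R × t_prop = 269000000 × 3.38053e-07 = 90.9363 bits.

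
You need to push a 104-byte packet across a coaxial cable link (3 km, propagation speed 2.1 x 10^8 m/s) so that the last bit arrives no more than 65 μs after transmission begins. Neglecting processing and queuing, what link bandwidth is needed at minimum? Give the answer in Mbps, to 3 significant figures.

L = 832 bits.
Propagation delay = 3000 / 210000000 = 14.2857 μs.
Transmission budget = 65 − 14.2857 = 50.7143 μs.
R ≥ L / t_tx = 832 bits / 5.07143e-05 s = 16.4 Mbps.

16.4 Mbps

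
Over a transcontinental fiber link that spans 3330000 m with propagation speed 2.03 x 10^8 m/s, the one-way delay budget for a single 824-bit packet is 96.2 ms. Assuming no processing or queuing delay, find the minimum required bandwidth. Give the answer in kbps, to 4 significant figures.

10.33 kbps

Propagation delay = 3330000 / 2.03e+08 = 16.4039 ms.
Transmission budget = 96.2 − 16.4039 = 79.7961 ms.
R ≥ L / t_tx = 824 bits / 0.0797961 s = 10.33 kbps.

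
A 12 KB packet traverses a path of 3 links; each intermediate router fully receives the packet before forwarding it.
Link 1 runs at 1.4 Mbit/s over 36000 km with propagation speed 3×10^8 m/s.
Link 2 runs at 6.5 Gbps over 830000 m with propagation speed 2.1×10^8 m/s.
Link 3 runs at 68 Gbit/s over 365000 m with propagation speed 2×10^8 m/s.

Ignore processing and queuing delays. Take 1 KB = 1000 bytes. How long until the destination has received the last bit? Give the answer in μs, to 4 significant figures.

L = 96000 bits.
Transmission delays (L/R per hop): 68571.4, 14.7692, 1.41176 μs; sum = 68587.6 μs.
Propagation delays (d/s per hop): 120000, 3952.38, 1825 μs; sum = 125777 μs.
End-to-end = 194400 μs.

194400 μs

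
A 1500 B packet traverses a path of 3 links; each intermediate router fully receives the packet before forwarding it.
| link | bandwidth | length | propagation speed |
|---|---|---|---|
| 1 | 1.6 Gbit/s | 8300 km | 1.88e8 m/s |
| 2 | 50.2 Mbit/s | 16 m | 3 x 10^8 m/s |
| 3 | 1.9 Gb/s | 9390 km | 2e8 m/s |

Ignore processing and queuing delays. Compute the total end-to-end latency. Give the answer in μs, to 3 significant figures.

L = 1500 × 8 = 12000 bits.
Transmission delays (L/R per hop): 7.5, 239.044, 6.31579 μs; sum = 252.86 μs.
Propagation delays (d/s per hop): 44148.9, 0.0533333, 46950 μs; sum = 91099 μs.
End-to-end = 91400 μs.

91400 μs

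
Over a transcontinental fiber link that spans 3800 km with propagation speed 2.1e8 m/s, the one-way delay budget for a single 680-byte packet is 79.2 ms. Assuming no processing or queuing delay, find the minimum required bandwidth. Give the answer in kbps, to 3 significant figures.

L = 5440 bits.
Propagation delay = 3800000 / 210000000 = 18.0952 ms.
Transmission budget = 79.2 − 18.0952 = 61.1048 ms.
R ≥ L / t_tx = 5440 bits / 0.0611048 s = 89.0 kbps.

89.0 kbps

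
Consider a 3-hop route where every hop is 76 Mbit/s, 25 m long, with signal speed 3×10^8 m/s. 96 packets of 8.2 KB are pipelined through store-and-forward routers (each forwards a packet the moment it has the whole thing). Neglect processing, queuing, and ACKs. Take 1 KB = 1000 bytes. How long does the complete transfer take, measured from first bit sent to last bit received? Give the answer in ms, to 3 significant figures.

84.6 ms

Per-hop transmission t_tx = L/R = 65600/76000000 = 0.863158 ms.
Per-hop propagation t_prop = 25/300000000 = 8.33333e-05 ms.
Pipeline fill: first packet needs 3·t_tx to clear all hops; remaining 95 packets each add one t_tx.
Total = (3+96-1)·t_tx + 3·t_prop = 98·0.863158 + 3·8.33333e-05 = 84.6 ms.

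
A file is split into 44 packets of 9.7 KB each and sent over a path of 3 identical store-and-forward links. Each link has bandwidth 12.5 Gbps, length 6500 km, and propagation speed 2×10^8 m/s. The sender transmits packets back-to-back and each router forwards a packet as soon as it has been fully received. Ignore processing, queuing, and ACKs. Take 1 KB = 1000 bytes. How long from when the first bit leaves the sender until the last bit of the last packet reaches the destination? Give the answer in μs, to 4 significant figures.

Per-hop transmission t_tx = L/R = 77600/12500000000 = 6.208 μs.
Per-hop propagation t_prop = 6500000/200000000 = 32500 μs.
Pipeline fill: first packet needs 3·t_tx to clear all hops; remaining 43 packets each add one t_tx.
Total = (3+44-1)·t_tx + 3·t_prop = 46·6.208 + 3·32500 = 97790 μs.

97790 μs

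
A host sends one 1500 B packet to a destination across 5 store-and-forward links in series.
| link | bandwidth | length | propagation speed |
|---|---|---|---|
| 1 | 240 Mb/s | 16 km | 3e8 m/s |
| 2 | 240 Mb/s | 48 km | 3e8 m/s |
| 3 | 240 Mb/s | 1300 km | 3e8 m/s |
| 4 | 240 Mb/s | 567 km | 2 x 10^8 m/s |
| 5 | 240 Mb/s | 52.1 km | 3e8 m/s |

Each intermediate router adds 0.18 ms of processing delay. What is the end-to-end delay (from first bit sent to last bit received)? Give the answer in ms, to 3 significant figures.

L = 1500 × 8 = 12000 bits.
Transmission delay per hop = L/R = 12000/240000000 = 0.05 ms; 5 hops → 0.25 ms.
Propagation delays (d/s per hop): 0.0533333, 0.16, 4.33333, 2.835, 0.173667 ms; sum = 7.55533 ms.
Processing at 4 router(s): 4 × 0.18 ms = 0.72 ms.
End-to-end = 8.53 ms.

8.53 ms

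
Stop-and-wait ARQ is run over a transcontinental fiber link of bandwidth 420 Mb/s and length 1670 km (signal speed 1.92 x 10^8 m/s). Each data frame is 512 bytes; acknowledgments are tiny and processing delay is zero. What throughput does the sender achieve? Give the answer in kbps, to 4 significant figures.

235.3 kbps

t_tx = L/R = 4096/420000000 = 9.75238e-06 s.
t_prop = 1670000/192000000 = 0.00869792 s; RTT = 0.0173958 s.
Cycle = t_tx + RTT = 0.0174056 s.
Throughput = L / cycle = 4096 / 0.0174056 = 235.3 kbps.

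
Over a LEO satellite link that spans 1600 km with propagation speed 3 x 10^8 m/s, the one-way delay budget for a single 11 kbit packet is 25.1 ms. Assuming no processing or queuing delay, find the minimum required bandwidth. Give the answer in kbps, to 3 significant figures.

556 kbps

Propagation delay = 1600000 / 300000000 = 5.33333 ms.
Transmission budget = 25.1 − 5.33333 = 19.7667 ms.
R ≥ L / t_tx = 11000 bits / 0.0197667 s = 556 kbps.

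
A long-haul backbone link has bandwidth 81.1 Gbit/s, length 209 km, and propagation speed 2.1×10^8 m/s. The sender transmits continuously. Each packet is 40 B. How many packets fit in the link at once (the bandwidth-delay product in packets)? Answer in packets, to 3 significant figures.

Propagation delay = 209000 / 210000000 = 0.000995238 s.
BDP = R × t_prop = 81100000000 × 0.000995238 = 80713800 bits.
In packets of 320 bits: 252000 packets.

252000 packets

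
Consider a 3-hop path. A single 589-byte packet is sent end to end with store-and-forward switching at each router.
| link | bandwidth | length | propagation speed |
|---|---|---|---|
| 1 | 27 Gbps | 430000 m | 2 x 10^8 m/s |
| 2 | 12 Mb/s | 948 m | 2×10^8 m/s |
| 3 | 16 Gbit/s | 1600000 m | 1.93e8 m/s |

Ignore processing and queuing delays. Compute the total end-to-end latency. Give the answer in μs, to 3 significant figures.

L = 589 × 8 = 4712 bits.
Transmission delays (L/R per hop): 0.174519, 392.667, 0.2945 μs; sum = 393.136 μs.
Propagation delays (d/s per hop): 2150, 4.74, 8290.16 μs; sum = 10444.9 μs.
End-to-end = 10800 μs.

10800 μs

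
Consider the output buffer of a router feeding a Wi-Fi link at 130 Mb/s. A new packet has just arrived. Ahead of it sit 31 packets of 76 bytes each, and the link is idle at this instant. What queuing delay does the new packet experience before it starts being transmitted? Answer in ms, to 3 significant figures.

Each queued packet: L/R = 608/130000000 = 0.00467692 ms.
31 queued → 0.144985 ms.
Queuing delay = 0.145 ms.

0.145 ms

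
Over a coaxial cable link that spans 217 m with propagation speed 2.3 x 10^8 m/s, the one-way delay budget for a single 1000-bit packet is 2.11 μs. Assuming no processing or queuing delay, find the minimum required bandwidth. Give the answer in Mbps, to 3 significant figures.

857 Mbps

Propagation delay = 217 / 2.3e+08 = 0.943478 μs.
Transmission budget = 2.11 − 0.943478 = 1.16652 μs.
R ≥ L / t_tx = 1000 bits / 1.16652e-06 s = 857 Mbps.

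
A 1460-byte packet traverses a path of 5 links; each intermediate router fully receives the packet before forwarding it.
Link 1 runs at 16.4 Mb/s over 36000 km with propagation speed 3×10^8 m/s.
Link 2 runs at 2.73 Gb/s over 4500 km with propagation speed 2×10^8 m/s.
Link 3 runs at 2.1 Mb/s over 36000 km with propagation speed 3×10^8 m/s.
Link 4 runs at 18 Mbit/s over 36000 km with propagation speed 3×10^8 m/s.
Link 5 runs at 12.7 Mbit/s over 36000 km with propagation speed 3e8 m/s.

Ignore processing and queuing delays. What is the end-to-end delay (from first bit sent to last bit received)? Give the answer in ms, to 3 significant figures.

510 ms

L = 1460 × 8 = 11680 bits.
Transmission delays (L/R per hop): 0.712195, 0.00427839, 5.5619, 0.648889, 0.919685 ms; sum = 7.84695 ms.
Propagation delays (d/s per hop): 120, 22.5, 120, 120, 120 ms; sum = 502.5 ms.
End-to-end = 510 ms.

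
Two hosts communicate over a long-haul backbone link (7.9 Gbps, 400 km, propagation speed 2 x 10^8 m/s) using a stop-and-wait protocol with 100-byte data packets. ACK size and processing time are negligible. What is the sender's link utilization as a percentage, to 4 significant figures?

t_tx = L/R = 800/7900000000 = 1.01266e-07 s.
t_prop = 400000/200000000 = 0.002 s; RTT = 0.004 s.
Cycle = t_tx + RTT = 0.0040001 s.
Utilization = t_tx / cycle = 1.01266e-07/0.0040001 = 0.002532 %.

0.002532 %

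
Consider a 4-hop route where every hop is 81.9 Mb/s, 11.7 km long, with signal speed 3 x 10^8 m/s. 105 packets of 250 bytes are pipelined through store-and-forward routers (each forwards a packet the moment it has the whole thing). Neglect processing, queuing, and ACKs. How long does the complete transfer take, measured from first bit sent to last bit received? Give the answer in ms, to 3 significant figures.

Per-hop transmission t_tx = L/R = 2000/81900000 = 0.02442 ms.
Per-hop propagation t_prop = 11700/300000000 = 0.039 ms.
Pipeline fill: first packet needs 4·t_tx to clear all hops; remaining 104 packets each add one t_tx.
Total = (4+105-1)·t_tx + 4·t_prop = 108·0.02442 + 4·0.039 = 2.79 ms.

2.79 ms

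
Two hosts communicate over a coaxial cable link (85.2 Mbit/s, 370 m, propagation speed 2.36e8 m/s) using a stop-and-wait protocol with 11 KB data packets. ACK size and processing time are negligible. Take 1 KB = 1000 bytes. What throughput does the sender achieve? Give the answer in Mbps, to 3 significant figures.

84.9 Mbps

t_tx = L/R = 88000/85200000 = 0.00103286 s.
t_prop = 370/236000000 = 1.5678e-06 s; RTT = 3.13559e-06 s.
Cycle = t_tx + RTT = 0.001036 s.
Throughput = L / cycle = 88000 / 0.001036 = 84.9 Mbps.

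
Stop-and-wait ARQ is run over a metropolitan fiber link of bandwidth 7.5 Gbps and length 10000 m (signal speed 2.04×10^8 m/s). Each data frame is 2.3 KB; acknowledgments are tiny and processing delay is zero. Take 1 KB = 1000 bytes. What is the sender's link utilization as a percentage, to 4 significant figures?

t_tx = L/R = 18400/7500000000 = 2.45333e-06 s.
t_prop = 10000/204000000 = 4.90196e-05 s; RTT = 9.80392e-05 s.
Cycle = t_tx + RTT = 0.000100493 s.
Utilization = t_tx / cycle = 2.45333e-06/0.000100493 = 2.441 %.

2.441 %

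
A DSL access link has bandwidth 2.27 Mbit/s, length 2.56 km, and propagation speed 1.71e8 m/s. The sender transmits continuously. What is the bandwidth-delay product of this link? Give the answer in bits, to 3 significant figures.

Propagation delay = 2560 / 171000000 = 1.49708e-05 s.
BDP = R × t_prop = 2270000 × 1.49708e-05 = 33.9836 bits.

34.0 bits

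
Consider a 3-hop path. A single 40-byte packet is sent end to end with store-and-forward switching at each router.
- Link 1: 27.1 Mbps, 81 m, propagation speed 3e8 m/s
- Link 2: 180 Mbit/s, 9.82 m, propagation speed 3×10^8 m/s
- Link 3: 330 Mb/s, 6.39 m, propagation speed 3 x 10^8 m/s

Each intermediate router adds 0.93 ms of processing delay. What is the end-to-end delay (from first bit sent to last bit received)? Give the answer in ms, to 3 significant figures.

L = 40 × 8 = 320 bits.
Transmission delays (L/R per hop): 0.0118081, 0.00177778, 0.000969697 ms; sum = 0.0145556 ms.
Propagation delays (d/s per hop): 0.00027, 3.27333e-05, 2.13e-05 ms; sum = 0.000324033 ms.
Processing at 2 router(s): 2 × 0.93 ms = 1.86 ms.
End-to-end = 1.87 ms.

1.87 ms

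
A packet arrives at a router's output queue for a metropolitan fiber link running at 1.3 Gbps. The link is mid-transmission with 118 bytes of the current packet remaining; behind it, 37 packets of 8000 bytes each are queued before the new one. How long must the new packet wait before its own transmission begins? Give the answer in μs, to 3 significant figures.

Each queued packet: L/R = 64000/1300000000 = 49.2308 μs.
37 queued → 1821.54 μs.
Plus remaining 944 bits of current packet: 0.726154 μs.
Queuing delay = 1820 μs.

1820 μs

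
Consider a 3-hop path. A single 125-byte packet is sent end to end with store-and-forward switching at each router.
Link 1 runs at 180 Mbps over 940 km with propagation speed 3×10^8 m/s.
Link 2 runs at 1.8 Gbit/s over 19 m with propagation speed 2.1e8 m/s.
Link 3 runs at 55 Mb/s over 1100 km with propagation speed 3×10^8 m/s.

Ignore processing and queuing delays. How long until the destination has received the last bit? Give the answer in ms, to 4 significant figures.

6.824 ms

L = 125 × 8 = 1000 bits.
Transmission delays (L/R per hop): 0.00555556, 0.000555556, 0.0181818 ms; sum = 0.0242929 ms.
Propagation delays (d/s per hop): 3.13333, 9.04762e-05, 3.66667 ms; sum = 6.80009 ms.
End-to-end = 6.824 ms.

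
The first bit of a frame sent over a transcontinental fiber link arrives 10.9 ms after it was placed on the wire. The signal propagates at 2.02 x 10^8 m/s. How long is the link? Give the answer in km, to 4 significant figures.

d = s × t_prop = 202000000 × 0.0109 = 2202 km.

2202 km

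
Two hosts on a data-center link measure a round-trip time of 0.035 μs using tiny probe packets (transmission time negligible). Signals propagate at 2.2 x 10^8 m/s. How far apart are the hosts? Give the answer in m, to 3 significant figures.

One-way propagation = RTT/2 = 0.0175 μs.
d = s × t = 2.2e+08 × 1.75e-08 = 3.85 m.

3.85 m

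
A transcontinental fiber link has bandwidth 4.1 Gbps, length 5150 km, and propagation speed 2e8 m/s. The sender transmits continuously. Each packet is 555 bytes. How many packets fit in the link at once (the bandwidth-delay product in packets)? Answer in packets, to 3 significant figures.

23800 packets

Propagation delay = 5150000 / 200000000 = 0.02575 s.
BDP = R × t_prop = 4.1e+09 × 0.02575 = 105575000 bits.
In packets of 4440 bits: 23800 packets.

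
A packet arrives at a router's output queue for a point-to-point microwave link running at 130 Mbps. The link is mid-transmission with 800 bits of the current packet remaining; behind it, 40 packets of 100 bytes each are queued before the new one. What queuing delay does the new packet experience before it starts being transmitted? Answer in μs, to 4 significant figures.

252.3 μs

Each queued packet: L/R = 800/130000000 = 6.15385 μs.
40 queued → 246.154 μs.
Plus remaining 800 bits of current packet: 6.15385 μs.
Queuing delay = 252.3 μs.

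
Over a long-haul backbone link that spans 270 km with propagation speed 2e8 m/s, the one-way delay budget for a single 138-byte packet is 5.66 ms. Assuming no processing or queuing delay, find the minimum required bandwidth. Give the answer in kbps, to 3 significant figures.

L = 1104 bits.
Propagation delay = 270000 / 200000000 = 1.35 ms.
Transmission budget = 5.66 − 1.35 = 4.31 ms.
R ≥ L / t_tx = 1104 bits / 0.00431 s = 256 kbps.

256 kbps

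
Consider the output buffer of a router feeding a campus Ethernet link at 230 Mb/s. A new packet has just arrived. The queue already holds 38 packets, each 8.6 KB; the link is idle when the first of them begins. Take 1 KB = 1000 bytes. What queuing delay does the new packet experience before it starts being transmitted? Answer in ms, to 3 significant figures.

Each queued packet: L/R = 68800/230000000 = 0.29913 ms.
38 queued → 11.367 ms.
Queuing delay = 11.4 ms.

11.4 ms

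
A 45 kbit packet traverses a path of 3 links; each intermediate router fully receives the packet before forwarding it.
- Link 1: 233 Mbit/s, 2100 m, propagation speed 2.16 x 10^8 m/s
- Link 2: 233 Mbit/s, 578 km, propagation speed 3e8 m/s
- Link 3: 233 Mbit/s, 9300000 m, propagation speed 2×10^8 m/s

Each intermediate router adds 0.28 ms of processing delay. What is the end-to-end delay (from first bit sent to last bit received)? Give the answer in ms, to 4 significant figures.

49.58 ms

L = 45000 bits.
Transmission delay per hop = L/R = 45000/233000000 = 0.193133 ms; 3 hops → 0.579399 ms.
Propagation delays (d/s per hop): 0.00972222, 1.92667, 46.5 ms; sum = 48.4364 ms.
Processing at 2 router(s): 2 × 0.28 ms = 0.56 ms.
End-to-end = 49.58 ms.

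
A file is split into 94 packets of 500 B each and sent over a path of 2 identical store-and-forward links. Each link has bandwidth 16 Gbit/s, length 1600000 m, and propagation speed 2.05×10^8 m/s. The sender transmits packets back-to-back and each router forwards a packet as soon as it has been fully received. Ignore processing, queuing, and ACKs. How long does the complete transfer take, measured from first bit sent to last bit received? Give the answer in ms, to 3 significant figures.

Per-hop transmission t_tx = L/R = 4000/16000000000 = 0.00025 ms.
Per-hop propagation t_prop = 1600000/2.05e+08 = 7.80488 ms.
Pipeline fill: first packet needs 2·t_tx to clear all hops; remaining 93 packets each add one t_tx.
Total = (2+94-1)·t_tx + 2·t_prop = 95·0.00025 + 2·7.80488 = 15.6 ms.

15.6 ms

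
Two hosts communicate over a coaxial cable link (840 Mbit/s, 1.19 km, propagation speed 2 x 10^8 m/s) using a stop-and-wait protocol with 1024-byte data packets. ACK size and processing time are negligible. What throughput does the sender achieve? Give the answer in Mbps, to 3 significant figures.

t_tx = L/R = 8192/840000000 = 9.75238e-06 s.
t_prop = 1190/200000000 = 5.95e-06 s; RTT = 1.19e-05 s.
Cycle = t_tx + RTT = 2.16524e-05 s.
Throughput = L / cycle = 8192 / 2.16524e-05 = 378 Mbps.

378 Mbps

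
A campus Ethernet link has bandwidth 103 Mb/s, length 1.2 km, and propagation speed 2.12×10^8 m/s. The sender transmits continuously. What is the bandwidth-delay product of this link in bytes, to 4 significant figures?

Propagation delay = 1200 / 212000000 = 5.66038e-06 s.
BDP = R × t_prop = 103000000 × 5.66038e-06 = 583.019 bits.
In bytes: 583.019/8 = 72.88 bytes.

72.88 bytes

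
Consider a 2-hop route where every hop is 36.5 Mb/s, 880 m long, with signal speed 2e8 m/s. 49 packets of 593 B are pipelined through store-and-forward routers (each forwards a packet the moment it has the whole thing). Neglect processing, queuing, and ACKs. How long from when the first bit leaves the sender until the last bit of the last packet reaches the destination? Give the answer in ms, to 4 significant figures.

Per-hop transmission t_tx = L/R = 4744/36500000 = 0.129973 ms.
Per-hop propagation t_prop = 880/200000000 = 0.0044 ms.
Pipeline fill: first packet needs 2·t_tx to clear all hops; remaining 48 packets each add one t_tx.
Total = (2+49-1)·t_tx + 2·t_prop = 50·0.129973 + 2·0.0044 = 6.507 ms.

6.507 ms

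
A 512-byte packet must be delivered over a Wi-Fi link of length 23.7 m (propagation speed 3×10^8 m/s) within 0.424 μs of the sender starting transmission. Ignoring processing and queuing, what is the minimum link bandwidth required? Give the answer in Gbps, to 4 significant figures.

11.87 Gbps

L = 4096 bits.
Propagation delay = 23.7 / 300000000 = 0.079 μs.
Transmission budget = 0.424 − 0.079 = 0.345 μs.
R ≥ L / t_tx = 4096 bits / 3.45e-07 s = 11.87 Gbps.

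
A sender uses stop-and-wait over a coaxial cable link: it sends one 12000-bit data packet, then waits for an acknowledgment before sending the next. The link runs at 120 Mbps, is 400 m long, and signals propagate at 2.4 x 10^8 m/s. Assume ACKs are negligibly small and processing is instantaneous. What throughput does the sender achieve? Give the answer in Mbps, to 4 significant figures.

116.1 Mbps

t_tx = L/R = 12000/120000000 = 0.0001 s.
t_prop = 400/240000000 = 1.66667e-06 s; RTT = 3.33333e-06 s.
Cycle = t_tx + RTT = 0.000103333 s.
Throughput = L / cycle = 12000 / 0.000103333 = 116.1 Mbps.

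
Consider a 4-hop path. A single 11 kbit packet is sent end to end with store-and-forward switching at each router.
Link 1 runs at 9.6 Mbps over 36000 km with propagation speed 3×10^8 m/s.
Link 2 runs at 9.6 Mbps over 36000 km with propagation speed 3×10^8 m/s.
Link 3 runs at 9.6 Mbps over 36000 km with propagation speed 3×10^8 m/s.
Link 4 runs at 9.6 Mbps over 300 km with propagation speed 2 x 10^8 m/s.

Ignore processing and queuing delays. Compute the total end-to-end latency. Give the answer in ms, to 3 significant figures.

L = 11000 bits.
Transmission delay per hop = L/R = 11000/9600000 = 1.14583 ms; 4 hops → 4.58333 ms.
Propagation delays (d/s per hop): 120, 120, 120, 1.5 ms; sum = 361.5 ms.
End-to-end = 366 ms.

366 ms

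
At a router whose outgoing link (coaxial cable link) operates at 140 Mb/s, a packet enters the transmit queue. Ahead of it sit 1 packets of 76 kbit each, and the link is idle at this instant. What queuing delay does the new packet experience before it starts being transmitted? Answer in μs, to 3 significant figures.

543 μs

Each queued packet: L/R = 76000/140000000 = 542.857 μs.
1 queued → 542.857 μs.
Queuing delay = 543 μs.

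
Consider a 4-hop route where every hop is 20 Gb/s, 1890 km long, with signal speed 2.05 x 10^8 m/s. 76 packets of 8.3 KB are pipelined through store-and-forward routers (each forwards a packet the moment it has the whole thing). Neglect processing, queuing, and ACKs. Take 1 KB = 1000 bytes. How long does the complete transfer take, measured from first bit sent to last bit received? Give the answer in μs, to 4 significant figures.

37140 μs

Per-hop transmission t_tx = L/R = 66400/20000000000 = 3.32 μs.
Per-hop propagation t_prop = 1890000/2.05e+08 = 9219.51 μs.
Pipeline fill: first packet needs 4·t_tx to clear all hops; remaining 75 packets each add one t_tx.
Total = (4+76-1)·t_tx + 4·t_prop = 79·3.32 + 4·9219.51 = 37140 μs.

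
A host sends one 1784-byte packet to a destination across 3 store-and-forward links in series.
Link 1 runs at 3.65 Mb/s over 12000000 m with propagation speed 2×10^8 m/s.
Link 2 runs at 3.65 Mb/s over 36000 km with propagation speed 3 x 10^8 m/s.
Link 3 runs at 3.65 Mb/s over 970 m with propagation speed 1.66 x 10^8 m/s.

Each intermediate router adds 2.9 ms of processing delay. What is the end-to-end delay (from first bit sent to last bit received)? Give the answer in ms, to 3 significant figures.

L = 1784 × 8 = 14272 bits.
Transmission delay per hop = L/R = 14272/3650000 = 3.91014 ms; 3 hops → 11.7304 ms.
Propagation delays (d/s per hop): 60, 120, 0.00584337 ms; sum = 180.006 ms.
Processing at 2 router(s): 2 × 2.9 ms = 5.8 ms.
End-to-end = 198 ms.

198 ms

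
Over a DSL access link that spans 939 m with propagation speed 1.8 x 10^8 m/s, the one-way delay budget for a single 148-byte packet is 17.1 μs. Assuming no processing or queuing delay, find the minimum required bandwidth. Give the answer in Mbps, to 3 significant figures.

L = 1184 bits.
Propagation delay = 939 / 180000000 = 5.21667 μs.
Transmission budget = 17.1 − 5.21667 = 11.8833 μs.
R ≥ L / t_tx = 1184 bits / 1.18833e-05 s = 99.6 Mbps.

99.6 Mbps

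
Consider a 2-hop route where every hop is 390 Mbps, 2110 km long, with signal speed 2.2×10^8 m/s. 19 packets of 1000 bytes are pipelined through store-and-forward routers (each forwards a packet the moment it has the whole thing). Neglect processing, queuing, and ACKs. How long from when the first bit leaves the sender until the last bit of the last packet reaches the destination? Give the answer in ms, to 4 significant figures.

Per-hop transmission t_tx = L/R = 8000/390000000 = 0.0205128 ms.
Per-hop propagation t_prop = 2110000/2.2e+08 = 9.59091 ms.
Pipeline fill: first packet needs 2·t_tx to clear all hops; remaining 18 packets each add one t_tx.
Total = (2+19-1)·t_tx + 2·t_prop = 20·0.0205128 + 2·9.59091 = 19.59 ms.

19.59 ms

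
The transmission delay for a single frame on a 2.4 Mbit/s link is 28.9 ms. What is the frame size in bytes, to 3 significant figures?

L = R × t_tx = 2400000 b/s × 0.0289 s = 69360 bits.
In bytes: 69360 / 8 = 8670 bytes.

8670 bytes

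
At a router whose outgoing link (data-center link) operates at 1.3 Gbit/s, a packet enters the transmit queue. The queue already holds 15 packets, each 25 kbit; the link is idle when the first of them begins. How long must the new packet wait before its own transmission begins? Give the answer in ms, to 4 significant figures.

Each queued packet: L/R = 25000/1300000000 = 0.0192308 ms.
15 queued → 0.288462 ms.
Queuing delay = 0.2885 ms.

0.2885 ms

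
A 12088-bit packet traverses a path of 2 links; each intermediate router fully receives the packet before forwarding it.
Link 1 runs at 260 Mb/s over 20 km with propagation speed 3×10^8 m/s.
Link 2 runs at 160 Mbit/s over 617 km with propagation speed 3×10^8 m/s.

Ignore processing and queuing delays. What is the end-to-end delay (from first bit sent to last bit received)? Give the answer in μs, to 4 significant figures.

Transmission delays (L/R per hop): 46.4923, 75.55 μs; sum = 122.042 μs.
Propagation delays (d/s per hop): 66.6667, 2056.67 μs; sum = 2123.33 μs.
End-to-end = 2245 μs.

2245 μs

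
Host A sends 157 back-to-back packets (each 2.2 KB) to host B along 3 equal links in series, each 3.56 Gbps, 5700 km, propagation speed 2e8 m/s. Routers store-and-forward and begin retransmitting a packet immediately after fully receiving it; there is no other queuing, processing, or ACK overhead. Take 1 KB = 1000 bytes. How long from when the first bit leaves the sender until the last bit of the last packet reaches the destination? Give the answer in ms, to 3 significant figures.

86.3 ms

Per-hop transmission t_tx = L/R = 17600/3560000000 = 0.00494382 ms.
Per-hop propagation t_prop = 5700000/200000000 = 28.5 ms.
Pipeline fill: first packet needs 3·t_tx to clear all hops; remaining 156 packets each add one t_tx.
Total = (3+157-1)·t_tx + 3·t_prop = 159·0.00494382 + 3·28.5 = 86.3 ms.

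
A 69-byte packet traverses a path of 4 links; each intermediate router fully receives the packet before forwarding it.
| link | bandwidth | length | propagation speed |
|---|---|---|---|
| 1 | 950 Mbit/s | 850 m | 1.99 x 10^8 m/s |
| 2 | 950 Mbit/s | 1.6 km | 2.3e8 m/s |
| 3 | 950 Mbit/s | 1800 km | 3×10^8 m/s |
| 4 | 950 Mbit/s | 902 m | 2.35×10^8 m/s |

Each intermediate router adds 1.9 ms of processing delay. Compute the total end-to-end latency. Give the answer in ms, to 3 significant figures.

L = 69 × 8 = 552 bits.
Transmission delay per hop = L/R = 552/950000000 = 0.000581053 ms; 4 hops → 0.00232421 ms.
Propagation delays (d/s per hop): 0.00427136, 0.00695652, 6, 0.0038383 ms; sum = 6.01507 ms.
Processing at 3 router(s): 3 × 1.9 ms = 5.7 ms.
End-to-end = 11.7 ms.

11.7 ms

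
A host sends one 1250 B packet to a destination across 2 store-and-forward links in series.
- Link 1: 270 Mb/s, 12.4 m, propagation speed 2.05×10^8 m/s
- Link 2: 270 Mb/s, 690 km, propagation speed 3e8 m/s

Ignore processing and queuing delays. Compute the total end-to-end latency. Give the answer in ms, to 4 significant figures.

L = 1250 × 8 = 10000 bits.
Transmission delay per hop = L/R = 10000/270000000 = 0.037037 ms; 2 hops → 0.0740741 ms.
Propagation delays (d/s per hop): 6.04878e-05, 2.3 ms; sum = 2.30006 ms.
End-to-end = 2.374 ms.

2.374 ms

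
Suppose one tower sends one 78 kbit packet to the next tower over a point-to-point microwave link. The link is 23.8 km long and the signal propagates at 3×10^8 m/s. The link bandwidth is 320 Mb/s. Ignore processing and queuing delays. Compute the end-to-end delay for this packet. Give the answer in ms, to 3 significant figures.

0.323 ms

L = 78000 bits.
Transmission delay = L/R = 78000 / 320000000 = 0.24375 ms.
Propagation delay = d/s = 23800 m / 300000000 m/s = 0.0793333 ms.
Total = 0.323 ms.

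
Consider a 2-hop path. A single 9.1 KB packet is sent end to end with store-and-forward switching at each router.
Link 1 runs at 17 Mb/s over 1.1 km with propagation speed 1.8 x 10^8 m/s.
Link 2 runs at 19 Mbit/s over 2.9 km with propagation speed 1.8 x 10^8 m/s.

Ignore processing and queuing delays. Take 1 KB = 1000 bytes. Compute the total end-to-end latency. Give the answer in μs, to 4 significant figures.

8136 μs

L = 72800 bits.
Transmission delays (L/R per hop): 4282.35, 3831.58 μs; sum = 8113.93 μs.
Propagation delays (d/s per hop): 6.11111, 16.1111 μs; sum = 22.2222 μs.
End-to-end = 8136 μs.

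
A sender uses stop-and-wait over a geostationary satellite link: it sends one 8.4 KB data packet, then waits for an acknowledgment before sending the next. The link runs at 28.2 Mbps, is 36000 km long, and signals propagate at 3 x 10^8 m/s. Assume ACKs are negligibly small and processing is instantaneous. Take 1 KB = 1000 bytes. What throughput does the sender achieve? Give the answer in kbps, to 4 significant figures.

277.2 kbps

t_tx = L/R = 67200/28200000 = 0.00238298 s.
t_prop = 36000000/300000000 = 0.12 s; RTT = 0.24 s.
Cycle = t_tx + RTT = 0.242383 s.
Throughput = L / cycle = 67200 / 0.242383 = 277.2 kbps.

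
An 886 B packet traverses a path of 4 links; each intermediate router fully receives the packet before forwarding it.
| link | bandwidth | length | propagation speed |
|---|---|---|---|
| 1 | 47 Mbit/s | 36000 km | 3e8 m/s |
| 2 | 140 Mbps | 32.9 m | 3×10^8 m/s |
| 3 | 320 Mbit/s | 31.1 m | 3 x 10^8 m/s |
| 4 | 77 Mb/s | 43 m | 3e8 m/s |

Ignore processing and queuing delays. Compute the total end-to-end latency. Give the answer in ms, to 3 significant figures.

L = 886 × 8 = 7088 bits.
Transmission delays (L/R per hop): 0.150809, 0.0506286, 0.02215, 0.0920519 ms; sum = 0.315639 ms.
Propagation delays (d/s per hop): 120, 0.000109667, 0.000103667, 0.000143333 ms; sum = 120 ms.
End-to-end = 120 ms.

120 ms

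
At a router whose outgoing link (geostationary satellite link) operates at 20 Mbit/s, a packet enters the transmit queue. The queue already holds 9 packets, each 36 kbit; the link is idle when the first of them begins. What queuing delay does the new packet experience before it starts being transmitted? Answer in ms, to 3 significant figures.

16.2 ms

Each queued packet: L/R = 36000/20000000 = 1.8 ms.
9 queued → 16.2 ms.
Queuing delay = 16.2 ms.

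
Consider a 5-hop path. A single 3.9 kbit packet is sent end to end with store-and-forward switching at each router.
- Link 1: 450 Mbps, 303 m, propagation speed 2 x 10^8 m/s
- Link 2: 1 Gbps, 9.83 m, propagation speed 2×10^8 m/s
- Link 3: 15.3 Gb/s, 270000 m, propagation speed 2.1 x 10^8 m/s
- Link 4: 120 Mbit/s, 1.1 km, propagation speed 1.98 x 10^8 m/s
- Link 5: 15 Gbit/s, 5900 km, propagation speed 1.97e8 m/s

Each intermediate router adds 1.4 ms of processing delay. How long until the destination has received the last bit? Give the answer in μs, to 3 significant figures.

36900 μs

L = 3900 bits.
Transmission delays (L/R per hop): 8.66667, 3.9, 0.254902, 32.5, 0.26 μs; sum = 45.5816 μs.
Propagation delays (d/s per hop): 1.515, 0.04915, 1285.71, 5.55556, 29949.2 μs; sum = 31242.1 μs.
Processing at 4 router(s): 4 × 1.4 ms = 5600 μs.
End-to-end = 36900 μs.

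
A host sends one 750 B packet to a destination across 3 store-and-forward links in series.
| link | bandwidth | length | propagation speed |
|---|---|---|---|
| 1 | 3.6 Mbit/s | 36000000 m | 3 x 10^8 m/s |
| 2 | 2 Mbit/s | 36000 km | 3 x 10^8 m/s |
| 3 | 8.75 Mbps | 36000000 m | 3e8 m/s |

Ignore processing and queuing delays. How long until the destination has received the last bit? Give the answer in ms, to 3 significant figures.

365 ms

L = 750 × 8 = 6000 bits.
Transmission delays (L/R per hop): 1.66667, 3, 0.685714 ms; sum = 5.35238 ms.
Propagation delays (d/s per hop): 120, 120, 120 ms; sum = 360 ms.
End-to-end = 365 ms.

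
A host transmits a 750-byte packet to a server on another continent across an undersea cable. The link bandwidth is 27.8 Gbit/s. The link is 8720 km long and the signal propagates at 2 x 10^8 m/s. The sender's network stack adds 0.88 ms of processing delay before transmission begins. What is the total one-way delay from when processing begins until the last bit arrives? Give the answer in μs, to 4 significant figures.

44480 μs

L = 750 × 8 = 6000 bits.
Transmission delay = L/R = 6000 / 27800000000 = 0.215827 μs.
Propagation delay = d/s = 8720000 m / 200000000 m/s = 43600 μs.
Plus processing delay 0.88 ms = 880 μs.
Total = 44480 μs.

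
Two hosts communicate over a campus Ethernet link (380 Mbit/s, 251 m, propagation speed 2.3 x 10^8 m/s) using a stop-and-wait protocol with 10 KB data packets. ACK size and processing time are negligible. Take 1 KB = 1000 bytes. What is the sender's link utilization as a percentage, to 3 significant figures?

t_tx = L/R = 80000/380000000 = 0.000210526 s.
t_prop = 251/2.3e+08 = 1.0913e-06 s; RTT = 2.18261e-06 s.
Cycle = t_tx + RTT = 0.000212709 s.
Utilization = t_tx / cycle = 0.000210526/0.000212709 = 99.0 %.

99.0 %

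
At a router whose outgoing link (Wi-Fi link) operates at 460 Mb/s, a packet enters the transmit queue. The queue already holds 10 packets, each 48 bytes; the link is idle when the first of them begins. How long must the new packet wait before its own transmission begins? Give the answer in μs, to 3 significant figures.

8.35 μs

Each queued packet: L/R = 384/460000000 = 0.834783 μs.
10 queued → 8.34783 μs.
Queuing delay = 8.35 μs.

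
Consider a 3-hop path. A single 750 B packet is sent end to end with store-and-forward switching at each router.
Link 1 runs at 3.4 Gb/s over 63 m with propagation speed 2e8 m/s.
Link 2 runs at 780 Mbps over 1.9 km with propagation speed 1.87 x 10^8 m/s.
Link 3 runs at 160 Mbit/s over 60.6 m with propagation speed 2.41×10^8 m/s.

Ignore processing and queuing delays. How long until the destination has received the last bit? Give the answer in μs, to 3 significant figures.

57.7 μs

L = 750 × 8 = 6000 bits.
Transmission delays (L/R per hop): 1.76471, 7.69231, 37.5 μs; sum = 46.957 μs.
Propagation delays (d/s per hop): 0.315, 10.1604, 0.251452 μs; sum = 10.7269 μs.
End-to-end = 57.7 μs.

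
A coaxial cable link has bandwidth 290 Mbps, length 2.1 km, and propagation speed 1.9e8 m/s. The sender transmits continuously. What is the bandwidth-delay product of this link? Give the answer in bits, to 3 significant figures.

3210 bits

Propagation delay = 2100 / 190000000 = 1.10526e-05 s.
BDP = R × t_prop = 290000000 × 1.10526e-05 = 3205.26 bits.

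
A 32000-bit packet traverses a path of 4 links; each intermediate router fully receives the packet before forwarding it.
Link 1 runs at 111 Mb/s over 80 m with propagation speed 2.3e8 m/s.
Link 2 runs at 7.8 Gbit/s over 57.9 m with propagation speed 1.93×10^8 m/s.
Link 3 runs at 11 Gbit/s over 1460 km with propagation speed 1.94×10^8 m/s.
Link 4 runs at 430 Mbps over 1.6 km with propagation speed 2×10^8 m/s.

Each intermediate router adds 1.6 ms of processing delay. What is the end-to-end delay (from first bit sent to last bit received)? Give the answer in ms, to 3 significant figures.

12.7 ms

Transmission delays (L/R per hop): 0.288288, 0.00410256, 0.00290909, 0.0744186 ms; sum = 0.369719 ms.
Propagation delays (d/s per hop): 0.000347826, 0.0003, 7.52577, 0.008 ms; sum = 7.53442 ms.
Processing at 3 router(s): 3 × 1.6 ms = 4.8 ms.
End-to-end = 12.7 ms.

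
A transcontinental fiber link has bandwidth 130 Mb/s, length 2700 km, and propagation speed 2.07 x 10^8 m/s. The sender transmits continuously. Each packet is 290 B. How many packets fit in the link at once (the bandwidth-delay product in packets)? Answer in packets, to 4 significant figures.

Propagation delay = 2700000 / 2.07e+08 = 0.0130435 s.
BDP = R × t_prop = 130000000 × 0.0130435 = 1695650 bits.
In packets of 2320 bits: 730.9 packets.

730.9 packets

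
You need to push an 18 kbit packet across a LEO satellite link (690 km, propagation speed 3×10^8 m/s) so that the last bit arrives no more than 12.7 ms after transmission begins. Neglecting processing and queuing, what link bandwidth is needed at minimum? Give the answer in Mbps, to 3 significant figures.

1.73 Mbps

Propagation delay = 690000 / 300000000 = 2.3 ms.
Transmission budget = 12.7 − 2.3 = 10.4 ms.
R ≥ L / t_tx = 18000 bits / 0.0104 s = 1.73 Mbps.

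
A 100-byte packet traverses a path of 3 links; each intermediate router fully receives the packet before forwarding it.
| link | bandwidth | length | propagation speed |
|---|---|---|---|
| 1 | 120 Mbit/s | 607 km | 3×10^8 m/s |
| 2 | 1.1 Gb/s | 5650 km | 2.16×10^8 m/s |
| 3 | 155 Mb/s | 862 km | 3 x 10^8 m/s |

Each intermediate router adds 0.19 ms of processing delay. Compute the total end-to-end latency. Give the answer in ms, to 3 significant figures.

31.4 ms

L = 100 × 8 = 800 bits.
Transmission delays (L/R per hop): 0.00666667, 0.000727273, 0.00516129 ms; sum = 0.0125552 ms.
Propagation delays (d/s per hop): 2.02333, 26.1574, 2.87333 ms; sum = 31.0541 ms.
Processing at 2 router(s): 2 × 0.19 ms = 0.38 ms.
End-to-end = 31.4 ms.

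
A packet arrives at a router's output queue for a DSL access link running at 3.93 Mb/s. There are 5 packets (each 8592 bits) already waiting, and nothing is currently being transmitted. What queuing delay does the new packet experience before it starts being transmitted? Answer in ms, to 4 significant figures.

Each queued packet: L/R = 8592/3930000 = 2.18626 ms.
5 queued → 10.9313 ms.
Queuing delay = 10.93 ms.

10.93 ms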